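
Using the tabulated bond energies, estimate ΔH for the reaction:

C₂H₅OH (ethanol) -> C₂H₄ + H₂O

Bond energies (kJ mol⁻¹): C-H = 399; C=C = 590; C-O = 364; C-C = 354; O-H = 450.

Bonds broken (reactants):
  C-C: 1 × 354 = 354
  C-H: 5 × 399 = 1995
  C-O: 1 × 364 = 364
  O-H: 1 × 450 = 450
  Σ(broken) = 3163 kJ
Bonds formed (products):
  C-H: 4 × 399 = 1596
  C=C: 1 × 590 = 590
  O-H: 2 × 450 = 900
  Σ(formed) = 3086 kJ
ΔH = Σ(broken) − Σ(formed) = 3163 − 3086 = +77 kJ

ΔH ≈ +77 kJ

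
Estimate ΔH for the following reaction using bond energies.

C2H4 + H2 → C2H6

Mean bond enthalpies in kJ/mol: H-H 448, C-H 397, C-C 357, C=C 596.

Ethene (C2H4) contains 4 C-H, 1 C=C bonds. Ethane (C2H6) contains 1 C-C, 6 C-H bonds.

Bonds broken (reactants):
  C-H: 4 × 397 = 1588
  C=C: 1 × 596 = 596
  H-H: 1 × 448 = 448
  Σ(broken) = 2632 kJ
Bonds formed (products):
  C-C: 1 × 357 = 357
  C-H: 6 × 397 = 2382
  Σ(formed) = 2739 kJ
ΔH = Σ(broken) − Σ(formed) = 2632 − 2739 = −107 kJ

ΔH ≈ −107 kJ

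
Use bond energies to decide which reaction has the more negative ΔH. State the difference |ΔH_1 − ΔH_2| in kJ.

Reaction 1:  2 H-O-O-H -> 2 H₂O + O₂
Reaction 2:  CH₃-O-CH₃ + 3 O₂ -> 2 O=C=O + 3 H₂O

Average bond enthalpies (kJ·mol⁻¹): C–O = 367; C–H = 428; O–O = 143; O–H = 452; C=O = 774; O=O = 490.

Reaction 1:
  Bonds broken (reactants):
    O–H: 4 × 452 = 1808
    O–O: 2 × 143 = 286
    Σ(broken) = 2094 kJ
  Bonds formed (products):
    O–H: 4 × 452 = 1808
    O=O: 1 × 490 = 490
    Σ(formed) = 2298 kJ
  ΔH_1 = 2094 − 2298 = −204 kJ
Reaction 2:
  Bonds broken (reactants):
    C–H: 6 × 428 = 2568
    C–O: 2 × 367 = 734
    O=O: 3 × 490 = 1470
    Σ(broken) = 4772 kJ
  Bonds formed (products):
    C=O: 4 × 774 = 3096
    O–H: 6 × 452 = 2712
    Σ(formed) = 5808 kJ
  ΔH_2 = 4772 − 5808 = −1036 kJ
ΔH_1 − ΔH_2 = +832 kJ, so reaction 2 has the more negative ΔH; |ΔH_1 − ΔH_2| = 832 kJ.

Reaction 2, by 832 kJ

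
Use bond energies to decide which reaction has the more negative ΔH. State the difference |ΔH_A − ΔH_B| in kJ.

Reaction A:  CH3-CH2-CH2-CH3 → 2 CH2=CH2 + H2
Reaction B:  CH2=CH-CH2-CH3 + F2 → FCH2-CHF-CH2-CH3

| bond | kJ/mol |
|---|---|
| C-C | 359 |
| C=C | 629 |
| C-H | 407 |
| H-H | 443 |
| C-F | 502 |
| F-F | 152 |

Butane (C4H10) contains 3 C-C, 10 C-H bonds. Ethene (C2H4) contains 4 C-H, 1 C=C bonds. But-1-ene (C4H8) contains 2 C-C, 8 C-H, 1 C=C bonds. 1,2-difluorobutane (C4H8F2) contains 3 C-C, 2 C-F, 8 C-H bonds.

Reaction A:
  Bonds broken (reactants):
    C-C: 3 × 359 = 1077
    C-H: 10 × 407 = 4070
    Σ(broken) = 5147 kJ
  Bonds formed (products):
    C-H: 8 × 407 = 3256
    C=C: 2 × 629 = 1258
    H-H: 1 × 443 = 443
    Σ(formed) = 4957 kJ
  ΔH_A = 5147 − 4957 = +190 kJ
Reaction B:
  Bonds broken (reactants):
    C-C: 2 × 359 = 718
    C-H: 8 × 407 = 3256
    C=C: 1 × 629 = 629
    F-F: 1 × 152 = 152
    Σ(broken) = 4755 kJ
  Bonds formed (products):
    C-C: 3 × 359 = 1077
    C-F: 2 × 502 = 1004
    C-H: 8 × 407 = 3256
    Σ(formed) = 5337 kJ
  ΔH_B = 4755 − 5337 = −582 kJ
ΔH_A − ΔH_B = +772 kJ, so reaction B has the more negative ΔH; |ΔH_A − ΔH_B| = 772 kJ.

Reaction B, by 772 kJ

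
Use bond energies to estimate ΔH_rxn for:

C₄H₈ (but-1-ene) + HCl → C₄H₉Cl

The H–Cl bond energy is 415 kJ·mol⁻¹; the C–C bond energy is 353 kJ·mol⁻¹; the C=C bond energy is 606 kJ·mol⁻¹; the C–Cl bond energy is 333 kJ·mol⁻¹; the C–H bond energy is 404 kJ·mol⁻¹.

Bonds broken (reactants):
  C–C: 2 × 353 = 706
  C–H: 8 × 404 = 3232
  C=C: 1 × 606 = 606
  H–Cl: 1 × 415 = 415
  Σ(broken) = 4959 kJ
Bonds formed (products):
  C–C: 3 × 353 = 1059
  C–Cl: 1 × 333 = 333
  C–H: 9 × 404 = 3636
  Σ(formed) = 5028 kJ
ΔH = Σ(broken) − Σ(formed) = 4959 − 5028 = −69 kJ

ΔH ≈ −69 kJ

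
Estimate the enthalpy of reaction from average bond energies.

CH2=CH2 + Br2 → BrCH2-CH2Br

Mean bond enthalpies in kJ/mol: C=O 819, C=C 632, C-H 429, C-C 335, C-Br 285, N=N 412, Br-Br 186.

Bonds broken (reactants):
  Br-Br: 1 × 186 = 186
  C-H: 4 × 429 = 1716
  C=C: 1 × 632 = 632
  Σ(broken) = 2534 kJ
Bonds formed (products):
  C-Br: 2 × 285 = 570
  C-C: 1 × 335 = 335
  C-H: 4 × 429 = 1716
  Σ(formed) = 2621 kJ
ΔH = Σ(broken) − Σ(formed) = 2534 − 2621 = −87 kJ

ΔH ≈ −87 kJ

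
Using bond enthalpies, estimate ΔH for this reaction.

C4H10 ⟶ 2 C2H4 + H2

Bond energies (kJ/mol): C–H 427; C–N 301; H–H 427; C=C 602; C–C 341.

Bonds broken (reactants):
  C–C: 3 × 341 = 1023
  C–H: 10 × 427 = 4270
  Σ(broken) = 5293 kJ
Bonds formed (products):
  C–H: 8 × 427 = 3416
  C=C: 2 × 602 = 1204
  H–H: 1 × 427 = 427
  Σ(formed) = 5047 kJ
ΔH = Σ(broken) − Σ(formed) = 5293 − 5047 = +246 kJ

ΔH ≈ +246 kJ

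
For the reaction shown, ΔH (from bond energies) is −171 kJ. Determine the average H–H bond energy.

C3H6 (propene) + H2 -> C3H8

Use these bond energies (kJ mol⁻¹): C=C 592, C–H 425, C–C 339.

D(H–H) ≈ 426 kJ/mol

Let D be the H–H bond energy.
Σ(broken) = 1×339 + 6×425 + 1×592 + 1×D = 3481 + D
Σ(formed) = 2×339 + 8×425 = 4078
ΔH = Σ(broken) − Σ(formed) = (3481 + D) − (4078) = −597 + D
Setting this equal to −171 kJ gives D = 426 kJ/mol.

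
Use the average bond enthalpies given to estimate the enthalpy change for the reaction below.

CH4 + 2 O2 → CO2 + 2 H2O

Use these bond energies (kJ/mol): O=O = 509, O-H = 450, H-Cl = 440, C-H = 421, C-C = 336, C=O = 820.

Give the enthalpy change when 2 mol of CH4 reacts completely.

ΔH = −1476 kJ

Bonds broken (reactants):
  C-H: 4 × 421 = 1684
  O=O: 2 × 509 = 1018
  Σ(broken) = 2702 kJ
Bonds formed (products):
  C=O: 2 × 820 = 1640
  O-H: 4 × 450 = 1800
  Σ(formed) = 3440 kJ
ΔH = Σ(broken) − Σ(formed) = 2702 − 3440 = −738 kJ
For 2× the reaction as written: 2 × (−738) = −1476 kJ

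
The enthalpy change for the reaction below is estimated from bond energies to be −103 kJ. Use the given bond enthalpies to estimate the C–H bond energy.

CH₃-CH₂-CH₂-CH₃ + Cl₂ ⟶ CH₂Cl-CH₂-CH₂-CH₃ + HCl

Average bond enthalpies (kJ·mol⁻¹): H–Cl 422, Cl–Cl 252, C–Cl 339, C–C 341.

D(C–H) ≈ 406 kJ/mol

Let D be the C–H bond energy.
Σ(broken) = 3×341 + 10×D + 1×252 = 1275 + 10D
Σ(formed) = 3×341 + 1×339 + 9×D + 1×422 = 1784 + 9D
ΔH = Σ(broken) − Σ(formed) = (1275 + 10D) − (1784 + 9D) = −509 + D
Setting this equal to −103 kJ gives D = 406 kJ/mol.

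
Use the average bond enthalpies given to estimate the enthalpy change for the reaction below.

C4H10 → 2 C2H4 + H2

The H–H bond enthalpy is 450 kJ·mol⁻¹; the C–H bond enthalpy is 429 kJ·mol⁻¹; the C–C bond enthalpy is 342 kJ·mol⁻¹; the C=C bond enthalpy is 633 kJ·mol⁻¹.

Bonds broken (reactants):
  C–C: 3 × 342 = 1026
  C–H: 10 × 429 = 4290
  Σ(broken) = 5316 kJ
Bonds formed (products):
  C–H: 8 × 429 = 3432
  C=C: 2 × 633 = 1266
  H–H: 1 × 450 = 450
  Σ(formed) = 5148 kJ
ΔH = Σ(broken) − Σ(formed) = 5316 − 5148 = +168 kJ

ΔH ≈ +168 kJ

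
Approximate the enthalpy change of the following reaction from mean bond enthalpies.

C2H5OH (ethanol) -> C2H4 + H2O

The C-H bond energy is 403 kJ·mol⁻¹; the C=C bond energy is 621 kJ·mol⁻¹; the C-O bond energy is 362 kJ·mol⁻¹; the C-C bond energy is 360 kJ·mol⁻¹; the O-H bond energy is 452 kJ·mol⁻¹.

ΔH ≈ +52 kJ

Bonds broken (reactants):
  C-C: 1 × 360 = 360
  C-H: 5 × 403 = 2015
  C-O: 1 × 362 = 362
  O-H: 1 × 452 = 452
  Σ(broken) = 3189 kJ
Bonds formed (products):
  C-H: 4 × 403 = 1612
  C=C: 1 × 621 = 621
  O-H: 2 × 452 = 904
  Σ(formed) = 3137 kJ
ΔH = Σ(broken) − Σ(formed) = 3189 − 3137 = +52 kJ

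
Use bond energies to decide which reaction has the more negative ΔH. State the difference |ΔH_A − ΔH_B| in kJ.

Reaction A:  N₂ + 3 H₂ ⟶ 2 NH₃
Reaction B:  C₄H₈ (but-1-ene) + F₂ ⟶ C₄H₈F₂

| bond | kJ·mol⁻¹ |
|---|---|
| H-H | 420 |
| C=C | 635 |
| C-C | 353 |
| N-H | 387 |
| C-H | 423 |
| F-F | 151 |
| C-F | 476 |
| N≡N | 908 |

Reaction A:
  Bonds broken (reactants):
    H-H: 3 × 420 = 1260
    N≡N: 1 × 908 = 908
    Σ(broken) = 2168 kJ
  Bonds formed (products):
    N-H: 6 × 387 = 2322
    Σ(formed) = 2322 kJ
  ΔH_A = 2168 − 2322 = −154 kJ
Reaction B:
  Bonds broken (reactants):
    C-C: 2 × 353 = 706
    C-H: 8 × 423 = 3384
    C=C: 1 × 635 = 635
    F-F: 1 × 151 = 151
    Σ(broken) = 4876 kJ
  Bonds formed (products):
    C-C: 3 × 353 = 1059
    C-F: 2 × 476 = 952
    C-H: 8 × 423 = 3384
    Σ(formed) = 5395 kJ
  ΔH_B = 4876 − 5395 = −519 kJ
ΔH_A − ΔH_B = +365 kJ, so reaction B has the more negative ΔH; |ΔH_A − ΔH_B| = 365 kJ.

Reaction B, by 365 kJ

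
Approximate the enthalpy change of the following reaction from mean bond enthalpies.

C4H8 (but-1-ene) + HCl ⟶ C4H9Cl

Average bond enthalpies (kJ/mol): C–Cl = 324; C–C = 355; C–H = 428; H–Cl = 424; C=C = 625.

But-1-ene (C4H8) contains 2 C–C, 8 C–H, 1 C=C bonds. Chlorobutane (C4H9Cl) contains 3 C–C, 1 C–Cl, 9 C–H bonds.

Bonds broken (reactants):
  C–C: 2 × 355 = 710
  C–H: 8 × 428 = 3424
  C=C: 1 × 625 = 625
  H–Cl: 1 × 424 = 424
  Σ(broken) = 5183 kJ
Bonds formed (products):
  C–C: 3 × 355 = 1065
  C–Cl: 1 × 324 = 324
  C–H: 9 × 428 = 3852
  Σ(formed) = 5241 kJ
ΔH = Σ(broken) − Σ(formed) = 5183 − 5241 = −58 kJ

ΔH ≈ −58 kJ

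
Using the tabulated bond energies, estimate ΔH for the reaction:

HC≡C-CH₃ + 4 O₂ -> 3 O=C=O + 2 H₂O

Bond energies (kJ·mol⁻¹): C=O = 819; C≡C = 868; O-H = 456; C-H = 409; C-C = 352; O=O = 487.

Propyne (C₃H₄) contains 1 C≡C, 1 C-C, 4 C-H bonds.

Bonds broken (reactants):
  C≡C: 1 × 868 = 868
  C-C: 1 × 352 = 352
  C-H: 4 × 409 = 1636
  O=O: 4 × 487 = 1948
  Σ(broken) = 4804 kJ
Bonds formed (products):
  C=O: 6 × 819 = 4914
  O-H: 4 × 456 = 1824
  Σ(formed) = 6738 kJ
ΔH = Σ(broken) − Σ(formed) = 4804 − 6738 = −1934 kJ

ΔH ≈ −1934 kJ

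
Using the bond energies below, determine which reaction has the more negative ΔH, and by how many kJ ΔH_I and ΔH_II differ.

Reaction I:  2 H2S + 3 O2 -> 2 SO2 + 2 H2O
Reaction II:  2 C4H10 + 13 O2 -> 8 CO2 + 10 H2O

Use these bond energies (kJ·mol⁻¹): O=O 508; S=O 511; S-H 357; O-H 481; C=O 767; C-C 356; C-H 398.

Reaction II, by 4176 kJ

Reaction I:
  Bonds broken (reactants):
    O=O: 3 × 508 = 1524
    S-H: 4 × 357 = 1428
    Σ(broken) = 2952 kJ
  Bonds formed (products):
    O-H: 4 × 481 = 1924
    S=O: 4 × 511 = 2044
    Σ(formed) = 3968 kJ
  ΔH_I = 2952 − 3968 = −1016 kJ
Reaction II:
  Bonds broken (reactants):
    C-C: 6 × 356 = 2136
    C-H: 20 × 398 = 7960
    O=O: 13 × 508 = 6604
    Σ(broken) = 16700 kJ
  Bonds formed (products):
    C=O: 16 × 767 = 12272
    O-H: 20 × 481 = 9620
    Σ(formed) = 21892 kJ
  ΔH_II = 16700 − 21892 = −5192 kJ
ΔH_I − ΔH_II = +4176 kJ, so reaction II has the more negative ΔH; |ΔH_I − ΔH_II| = 4176 kJ.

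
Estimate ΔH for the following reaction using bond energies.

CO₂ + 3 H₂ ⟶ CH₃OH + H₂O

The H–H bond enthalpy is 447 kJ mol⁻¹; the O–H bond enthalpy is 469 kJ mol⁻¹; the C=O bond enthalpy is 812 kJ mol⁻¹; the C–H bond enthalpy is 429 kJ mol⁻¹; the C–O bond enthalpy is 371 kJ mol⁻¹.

Bonds broken (reactants):
  C=O: 2 × 812 = 1624
  H–H: 3 × 447 = 1341
  Σ(broken) = 2965 kJ
Bonds formed (products):
  C–H: 3 × 429 = 1287
  C–O: 1 × 371 = 371
  O–H: 3 × 469 = 1407
  Σ(formed) = 3065 kJ
ΔH = Σ(broken) − Σ(formed) = 2965 − 3065 = −100 kJ

ΔH ≈ −100 kJ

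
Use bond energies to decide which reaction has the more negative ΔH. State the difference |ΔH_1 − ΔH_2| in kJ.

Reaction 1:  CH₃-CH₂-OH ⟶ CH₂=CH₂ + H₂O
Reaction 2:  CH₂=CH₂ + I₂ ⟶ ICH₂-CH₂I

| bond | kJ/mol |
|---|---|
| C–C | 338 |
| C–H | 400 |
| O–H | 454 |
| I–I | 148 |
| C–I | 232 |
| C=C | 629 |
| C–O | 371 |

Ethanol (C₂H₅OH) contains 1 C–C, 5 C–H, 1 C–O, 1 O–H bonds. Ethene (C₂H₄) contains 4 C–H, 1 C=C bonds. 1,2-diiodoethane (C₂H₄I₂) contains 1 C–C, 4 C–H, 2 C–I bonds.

Reaction 1:
  Bonds broken (reactants):
    C–C: 1 × 338 = 338
    C–H: 5 × 400 = 2000
    C–O: 1 × 371 = 371
    O–H: 1 × 454 = 454
    Σ(broken) = 3163 kJ
  Bonds formed (products):
    C–H: 4 × 400 = 1600
    C=C: 1 × 629 = 629
    O–H: 2 × 454 = 908
    Σ(formed) = 3137 kJ
  ΔH_1 = 3163 − 3137 = +26 kJ
Reaction 2:
  Bonds broken (reactants):
    C–H: 4 × 400 = 1600
    C=C: 1 × 629 = 629
    I–I: 1 × 148 = 148
    Σ(broken) = 2377 kJ
  Bonds formed (products):
    C–C: 1 × 338 = 338
    C–H: 4 × 400 = 1600
    C–I: 2 × 232 = 464
    Σ(formed) = 2402 kJ
  ΔH_2 = 2377 − 2402 = −25 kJ
ΔH_1 − ΔH_2 = +51 kJ, so reaction 2 has the more negative ΔH; |ΔH_1 − ΔH_2| = 51 kJ.

Reaction 2, by 51 kJ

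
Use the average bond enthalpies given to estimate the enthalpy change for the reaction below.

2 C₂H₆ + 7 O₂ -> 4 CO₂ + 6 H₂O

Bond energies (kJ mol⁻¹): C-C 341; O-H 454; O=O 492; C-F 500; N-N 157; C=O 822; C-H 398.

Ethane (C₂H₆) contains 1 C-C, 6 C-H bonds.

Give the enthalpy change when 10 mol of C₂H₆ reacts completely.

Bonds broken (reactants):
  C-C: 2 × 341 = 682
  C-H: 12 × 398 = 4776
  O=O: 7 × 492 = 3444
  Σ(broken) = 8902 kJ
Bonds formed (products):
  C=O: 8 × 822 = 6576
  O-H: 12 × 454 = 5448
  Σ(formed) = 12024 kJ
ΔH = Σ(broken) − Σ(formed) = 8902 − 12024 = −3122 kJ
For 5× the reaction as written: 5 × (−3122) = −15610 kJ

ΔH = −15610 kJ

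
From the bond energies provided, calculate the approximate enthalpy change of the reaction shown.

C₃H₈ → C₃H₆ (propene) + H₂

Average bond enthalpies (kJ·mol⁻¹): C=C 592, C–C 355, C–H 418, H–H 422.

Bonds broken (reactants):
  C–C: 2 × 355 = 710
  C–H: 8 × 418 = 3344
  Σ(broken) = 4054 kJ
Bonds formed (products):
  C–C: 1 × 355 = 355
  C–H: 6 × 418 = 2508
  C=C: 1 × 592 = 592
  H–H: 1 × 422 = 422
  Σ(formed) = 3877 kJ
ΔH = Σ(broken) − Σ(formed) = 4054 − 3877 = +177 kJ

ΔH ≈ +177 kJ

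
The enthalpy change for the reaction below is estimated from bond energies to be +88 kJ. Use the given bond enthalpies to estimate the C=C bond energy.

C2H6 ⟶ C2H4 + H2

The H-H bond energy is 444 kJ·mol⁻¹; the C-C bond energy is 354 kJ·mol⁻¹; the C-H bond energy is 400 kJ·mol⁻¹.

D(C=C) ≈ 622 kJ/mol

Let D be the C=C bond energy.
Σ(broken) = 1×354 + 6×400 = 2754
Σ(formed) = 4×400 + 1×D + 1×444 = 2044 + D
ΔH = Σ(broken) − Σ(formed) = (2754) − (2044 + D) = +710 − D
Setting this equal to +88 kJ gives D = 622 kJ/mol.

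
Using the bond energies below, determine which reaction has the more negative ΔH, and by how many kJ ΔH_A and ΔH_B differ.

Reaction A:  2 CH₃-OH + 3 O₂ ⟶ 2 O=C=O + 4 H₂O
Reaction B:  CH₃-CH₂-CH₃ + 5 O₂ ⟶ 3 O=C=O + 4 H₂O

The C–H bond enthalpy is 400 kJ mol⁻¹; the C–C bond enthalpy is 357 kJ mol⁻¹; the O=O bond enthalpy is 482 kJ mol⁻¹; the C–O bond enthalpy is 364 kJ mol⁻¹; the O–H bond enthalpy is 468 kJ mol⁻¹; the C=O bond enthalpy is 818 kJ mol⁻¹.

Reaction A:
  Bonds broken (reactants):
    C–H: 6 × 400 = 2400
    C–O: 2 × 364 = 728
    O–H: 2 × 468 = 936
    O=O: 3 × 482 = 1446
    Σ(broken) = 5510 kJ
  Bonds formed (products):
    C=O: 4 × 818 = 3272
    O–H: 8 × 468 = 3744
    Σ(formed) = 7016 kJ
  ΔH_A = 5510 − 7016 = −1506 kJ
Reaction B:
  Bonds broken (reactants):
    C–C: 2 × 357 = 714
    C–H: 8 × 400 = 3200
    O=O: 5 × 482 = 2410
    Σ(broken) = 6324 kJ
  Bonds formed (products):
    C=O: 6 × 818 = 4908
    O–H: 8 × 468 = 3744
    Σ(formed) = 8652 kJ
  ΔH_B = 6324 − 8652 = −2328 kJ
ΔH_A − ΔH_B = +822 kJ, so reaction B has the more negative ΔH; |ΔH_A − ΔH_B| = 822 kJ.

Reaction B, by 822 kJ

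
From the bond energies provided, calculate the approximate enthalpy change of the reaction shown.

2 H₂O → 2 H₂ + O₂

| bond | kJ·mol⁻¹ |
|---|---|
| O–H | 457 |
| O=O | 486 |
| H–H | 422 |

Bonds broken (reactants):
  O–H: 4 × 457 = 1828
  Σ(broken) = 1828 kJ
Bonds formed (products):
  H–H: 2 × 422 = 844
  O=O: 1 × 486 = 486
  Σ(formed) = 1330 kJ
ΔH = Σ(broken) − Σ(formed) = 1828 − 1330 = +498 kJ

ΔH ≈ +498 kJ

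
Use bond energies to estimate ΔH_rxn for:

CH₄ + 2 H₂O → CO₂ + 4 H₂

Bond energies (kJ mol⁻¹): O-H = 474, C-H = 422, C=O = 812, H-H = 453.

ΔH ≈ +148 kJ

Bonds broken (reactants):
  C-H: 4 × 422 = 1688
  O-H: 4 × 474 = 1896
  Σ(broken) = 3584 kJ
Bonds formed (products):
  C=O: 2 × 812 = 1624
  H-H: 4 × 453 = 1812
  Σ(formed) = 3436 kJ
ΔH = Σ(broken) − Σ(formed) = 3584 − 3436 = +148 kJ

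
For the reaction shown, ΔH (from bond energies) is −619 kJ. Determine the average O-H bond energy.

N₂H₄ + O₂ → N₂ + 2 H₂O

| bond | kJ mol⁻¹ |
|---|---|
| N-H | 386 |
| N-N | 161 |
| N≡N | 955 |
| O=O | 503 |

Let D be the O-H bond energy.
Σ(broken) = 4×386 + 1×161 + 1×503 = 2208
Σ(formed) = 1×955 + 4×D = 955 + 4D
ΔH = Σ(broken) − Σ(formed) = (2208) − (955 + 4D) = +1253 − 4D
Setting this equal to −619 kJ gives 4D = 1872, so D = 468 kJ/mol.

D(O-H) ≈ 468 kJ/mol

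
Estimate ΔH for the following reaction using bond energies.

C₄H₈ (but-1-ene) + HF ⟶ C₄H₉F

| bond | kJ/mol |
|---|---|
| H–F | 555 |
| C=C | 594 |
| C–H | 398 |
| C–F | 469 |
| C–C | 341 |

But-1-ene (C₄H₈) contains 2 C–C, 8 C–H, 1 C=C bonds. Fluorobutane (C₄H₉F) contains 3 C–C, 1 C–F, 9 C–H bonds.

ΔH ≈ −59 kJ

Bonds broken (reactants):
  C–C: 2 × 341 = 682
  C–H: 8 × 398 = 3184
  C=C: 1 × 594 = 594
  H–F: 1 × 555 = 555
  Σ(broken) = 5015 kJ
Bonds formed (products):
  C–C: 3 × 341 = 1023
  C–F: 1 × 469 = 469
  C–H: 9 × 398 = 3582
  Σ(formed) = 5074 kJ
ΔH = Σ(broken) − Σ(formed) = 5015 − 5074 = −59 kJ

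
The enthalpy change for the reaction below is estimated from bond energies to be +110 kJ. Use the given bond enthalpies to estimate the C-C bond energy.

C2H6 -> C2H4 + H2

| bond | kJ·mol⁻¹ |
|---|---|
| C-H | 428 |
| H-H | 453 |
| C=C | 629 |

Let D be the C-C bond energy.
Σ(broken) = 1×D + 6×428 = 2568 + D
Σ(formed) = 4×428 + 1×629 + 1×453 = 2794
ΔH = Σ(broken) − Σ(formed) = (2568 + D) − (2794) = −226 + D
Setting this equal to +110 kJ gives D = 336 kJ/mol.

D(C-C) ≈ 336 kJ/mol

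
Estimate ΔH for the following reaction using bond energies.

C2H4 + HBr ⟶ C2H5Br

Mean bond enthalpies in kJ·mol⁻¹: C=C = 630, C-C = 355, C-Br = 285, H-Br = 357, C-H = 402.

Bonds broken (reactants):
  C-H: 4 × 402 = 1608
  C=C: 1 × 630 = 630
  H-Br: 1 × 357 = 357
  Σ(broken) = 2595 kJ
Bonds formed (products):
  C-Br: 1 × 285 = 285
  C-C: 1 × 355 = 355
  C-H: 5 × 402 = 2010
  Σ(formed) = 2650 kJ
ΔH = Σ(broken) − Σ(formed) = 2595 − 2650 = −55 kJ

ΔH ≈ −55 kJ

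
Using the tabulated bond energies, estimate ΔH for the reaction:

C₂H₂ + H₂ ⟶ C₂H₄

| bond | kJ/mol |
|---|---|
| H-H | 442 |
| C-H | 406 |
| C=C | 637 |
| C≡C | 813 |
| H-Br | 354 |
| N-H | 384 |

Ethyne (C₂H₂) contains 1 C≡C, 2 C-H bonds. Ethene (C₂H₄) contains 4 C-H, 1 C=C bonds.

ΔH ≈ −194 kJ

Bonds broken (reactants):
  C≡C: 1 × 813 = 813
  C-H: 2 × 406 = 812
  H-H: 1 × 442 = 442
  Σ(broken) = 2067 kJ
Bonds formed (products):
  C-H: 4 × 406 = 1624
  C=C: 1 × 637 = 637
  Σ(formed) = 2261 kJ
ΔH = Σ(broken) − Σ(formed) = 2067 − 2261 = −194 kJ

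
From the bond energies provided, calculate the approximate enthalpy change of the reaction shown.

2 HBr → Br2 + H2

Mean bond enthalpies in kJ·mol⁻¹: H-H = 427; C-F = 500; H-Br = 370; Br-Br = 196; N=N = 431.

Bonds broken (reactants):
  H-Br: 2 × 370 = 740
  Σ(broken) = 740 kJ
Bonds formed (products):
  Br-Br: 1 × 196 = 196
  H-H: 1 × 427 = 427
  Σ(formed) = 623 kJ
ΔH = Σ(broken) − Σ(formed) = 740 − 623 = +117 kJ

ΔH ≈ +117 kJ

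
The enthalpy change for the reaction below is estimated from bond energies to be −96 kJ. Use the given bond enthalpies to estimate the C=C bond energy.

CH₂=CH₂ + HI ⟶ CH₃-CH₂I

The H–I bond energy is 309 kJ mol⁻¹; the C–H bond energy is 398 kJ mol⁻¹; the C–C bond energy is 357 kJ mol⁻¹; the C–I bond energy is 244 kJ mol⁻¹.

Let D be the C=C bond energy.
Σ(broken) = 4×398 + 1×D + 1×309 = 1901 + D
Σ(formed) = 1×357 + 5×398 + 1×244 = 2591
ΔH = Σ(broken) − Σ(formed) = (1901 + D) − (2591) = −690 + D
Setting this equal to −96 kJ gives D = 594 kJ/mol.

D(C=C) ≈ 594 kJ/mol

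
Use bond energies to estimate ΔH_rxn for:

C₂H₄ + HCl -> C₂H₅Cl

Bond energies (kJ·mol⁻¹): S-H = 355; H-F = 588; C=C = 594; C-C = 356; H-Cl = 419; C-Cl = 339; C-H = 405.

Bonds broken (reactants):
  C-H: 4 × 405 = 1620
  C=C: 1 × 594 = 594
  H-Cl: 1 × 419 = 419
  Σ(broken) = 2633 kJ
Bonds formed (products):
  C-C: 1 × 356 = 356
  C-Cl: 1 × 339 = 339
  C-H: 5 × 405 = 2025
  Σ(formed) = 2720 kJ
ΔH = Σ(broken) − Σ(formed) = 2633 − 2720 = −87 kJ

ΔH ≈ −87 kJ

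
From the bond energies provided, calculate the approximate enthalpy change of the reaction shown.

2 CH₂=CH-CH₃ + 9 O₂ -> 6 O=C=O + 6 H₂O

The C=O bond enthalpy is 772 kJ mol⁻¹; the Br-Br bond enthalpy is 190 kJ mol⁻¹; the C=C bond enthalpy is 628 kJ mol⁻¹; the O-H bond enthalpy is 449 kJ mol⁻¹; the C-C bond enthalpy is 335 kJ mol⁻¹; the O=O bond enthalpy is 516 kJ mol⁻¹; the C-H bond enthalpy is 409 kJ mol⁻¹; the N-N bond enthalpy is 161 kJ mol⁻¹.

ΔH ≈ −3174 kJ

Bonds broken (reactants):
  C-C: 2 × 335 = 670
  C-H: 12 × 409 = 4908
  C=C: 2 × 628 = 1256
  O=O: 9 × 516 = 4644
  Σ(broken) = 11478 kJ
Bonds formed (products):
  C=O: 12 × 772 = 9264
  O-H: 12 × 449 = 5388
  Σ(formed) = 14652 kJ
ΔH = Σ(broken) − Σ(formed) = 11478 − 14652 = −3174 kJ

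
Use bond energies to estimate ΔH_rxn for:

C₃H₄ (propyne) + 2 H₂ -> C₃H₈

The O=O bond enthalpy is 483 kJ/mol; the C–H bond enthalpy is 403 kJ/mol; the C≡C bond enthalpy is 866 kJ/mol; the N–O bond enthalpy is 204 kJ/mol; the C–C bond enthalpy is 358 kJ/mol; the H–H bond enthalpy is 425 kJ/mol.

Bonds broken (reactants):
  C≡C: 1 × 866 = 866
  C–C: 1 × 358 = 358
  C–H: 4 × 403 = 1612
  H–H: 2 × 425 = 850
  Σ(broken) = 3686 kJ
Bonds formed (products):
  C–C: 2 × 358 = 716
  C–H: 8 × 403 = 3224
  Σ(formed) = 3940 kJ
ΔH = Σ(broken) − Σ(formed) = 3686 − 3940 = −254 kJ

ΔH ≈ −254 kJ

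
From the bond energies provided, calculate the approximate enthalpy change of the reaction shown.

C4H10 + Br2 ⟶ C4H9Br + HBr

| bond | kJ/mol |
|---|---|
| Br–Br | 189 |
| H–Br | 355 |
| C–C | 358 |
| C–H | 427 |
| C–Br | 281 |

ΔH ≈ −20 kJ

Bonds broken (reactants):
  Br–Br: 1 × 189 = 189
  C–C: 3 × 358 = 1074
  C–H: 10 × 427 = 4270
  Σ(broken) = 5533 kJ
Bonds formed (products):
  C–Br: 1 × 281 = 281
  C–C: 3 × 358 = 1074
  C–H: 9 × 427 = 3843
  H–Br: 1 × 355 = 355
  Σ(formed) = 5553 kJ
ΔH = Σ(broken) − Σ(formed) = 5533 − 5553 = −20 kJ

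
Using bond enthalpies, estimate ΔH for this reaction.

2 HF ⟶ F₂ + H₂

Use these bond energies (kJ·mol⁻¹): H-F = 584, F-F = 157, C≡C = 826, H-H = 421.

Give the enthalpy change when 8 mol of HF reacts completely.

ΔH = +2360 kJ

Bonds broken (reactants):
  H-F: 2 × 584 = 1168
  Σ(broken) = 1168 kJ
Bonds formed (products):
  F-F: 1 × 157 = 157
  H-H: 1 × 421 = 421
  Σ(formed) = 578 kJ
ΔH = Σ(broken) − Σ(formed) = 1168 − 578 = +590 kJ
For 4× the reaction as written: 4 × (+590) = +2360 kJ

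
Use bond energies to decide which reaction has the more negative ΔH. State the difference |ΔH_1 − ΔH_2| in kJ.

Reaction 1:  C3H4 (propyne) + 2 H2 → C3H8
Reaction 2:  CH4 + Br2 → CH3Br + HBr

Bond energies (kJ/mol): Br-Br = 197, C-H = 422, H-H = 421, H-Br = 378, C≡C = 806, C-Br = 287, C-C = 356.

Reaction 1:
  Bonds broken (reactants):
    C≡C: 1 × 806 = 806
    C-C: 1 × 356 = 356
    C-H: 4 × 422 = 1688
    H-H: 2 × 421 = 842
    Σ(broken) = 3692 kJ
  Bonds formed (products):
    C-C: 2 × 356 = 712
    C-H: 8 × 422 = 3376
    Σ(formed) = 4088 kJ
  ΔH_1 = 3692 − 4088 = −396 kJ
Reaction 2:
  Bonds broken (reactants):
    Br-Br: 1 × 197 = 197
    C-H: 4 × 422 = 1688
    Σ(broken) = 1885 kJ
  Bonds formed (products):
    C-Br: 1 × 287 = 287
    C-H: 3 × 422 = 1266
    H-Br: 1 × 378 = 378
    Σ(formed) = 1931 kJ
  ΔH_2 = 1885 − 1931 = −46 kJ
ΔH_1 − ΔH_2 = −350 kJ, so reaction 1 has the more negative ΔH; |ΔH_1 − ΔH_2| = 350 kJ.

Reaction 1, by 350 kJ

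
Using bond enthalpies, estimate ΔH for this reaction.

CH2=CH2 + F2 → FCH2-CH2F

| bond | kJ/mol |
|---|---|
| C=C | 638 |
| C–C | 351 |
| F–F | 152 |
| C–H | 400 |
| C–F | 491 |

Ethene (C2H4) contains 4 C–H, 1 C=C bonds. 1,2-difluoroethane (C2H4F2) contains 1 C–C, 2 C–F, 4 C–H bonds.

Bonds broken (reactants):
  C–H: 4 × 400 = 1600
  C=C: 1 × 638 = 638
  F–F: 1 × 152 = 152
  Σ(broken) = 2390 kJ
Bonds formed (products):
  C–C: 1 × 351 = 351
  C–F: 2 × 491 = 982
  C–H: 4 × 400 = 1600
  Σ(formed) = 2933 kJ
ΔH = Σ(broken) − Σ(formed) = 2390 − 2933 = −543 kJ

ΔH ≈ −543 kJ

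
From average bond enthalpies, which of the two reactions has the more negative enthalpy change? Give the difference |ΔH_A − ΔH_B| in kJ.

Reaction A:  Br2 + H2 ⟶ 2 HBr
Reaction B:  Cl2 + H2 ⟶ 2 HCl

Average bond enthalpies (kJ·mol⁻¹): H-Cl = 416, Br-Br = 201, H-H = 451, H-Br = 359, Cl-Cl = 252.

Reaction A:
  Bonds broken (reactants):
    Br-Br: 1 × 201 = 201
    H-H: 1 × 451 = 451
    Σ(broken) = 652 kJ
  Bonds formed (products):
    H-Br: 2 × 359 = 718
    Σ(formed) = 718 kJ
  ΔH_A = 652 − 718 = −66 kJ
Reaction B:
  Bonds broken (reactants):
    Cl-Cl: 1 × 252 = 252
    H-H: 1 × 451 = 451
    Σ(broken) = 703 kJ
  Bonds formed (products):
    H-Cl: 2 × 416 = 832
    Σ(formed) = 832 kJ
  ΔH_B = 703 − 832 = −129 kJ
ΔH_A − ΔH_B = +63 kJ, so reaction B has the more negative ΔH; |ΔH_A − ΔH_B| = 63 kJ.

Reaction B, by 63 kJ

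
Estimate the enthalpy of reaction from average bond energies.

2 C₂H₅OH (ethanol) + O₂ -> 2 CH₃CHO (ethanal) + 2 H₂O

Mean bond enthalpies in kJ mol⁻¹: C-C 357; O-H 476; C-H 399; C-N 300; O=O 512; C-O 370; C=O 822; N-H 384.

ΔH ≈ −546 kJ

Bonds broken (reactants):
  C-C: 2 × 357 = 714
  C-H: 10 × 399 = 3990
  C-O: 2 × 370 = 740
  O-H: 2 × 476 = 952
  O=O: 1 × 512 = 512
  Σ(broken) = 6908 kJ
Bonds formed (products):
  C-C: 2 × 357 = 714
  C-H: 8 × 399 = 3192
  C=O: 2 × 822 = 1644
  O-H: 4 × 476 = 1904
  Σ(formed) = 7454 kJ
ΔH = Σ(broken) − Σ(formed) = 6908 − 7454 = −546 kJ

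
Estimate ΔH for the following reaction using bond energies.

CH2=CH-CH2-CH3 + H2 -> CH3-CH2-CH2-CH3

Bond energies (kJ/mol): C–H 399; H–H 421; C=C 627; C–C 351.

Bonds broken (reactants):
  C–C: 2 × 351 = 702
  C–H: 8 × 399 = 3192
  C=C: 1 × 627 = 627
  H–H: 1 × 421 = 421
  Σ(broken) = 4942 kJ
Bonds formed (products):
  C–C: 3 × 351 = 1053
  C–H: 10 × 399 = 3990
  Σ(formed) = 5043 kJ
ΔH = Σ(broken) − Σ(formed) = 4942 − 5043 = −101 kJ

ΔH ≈ −101 kJ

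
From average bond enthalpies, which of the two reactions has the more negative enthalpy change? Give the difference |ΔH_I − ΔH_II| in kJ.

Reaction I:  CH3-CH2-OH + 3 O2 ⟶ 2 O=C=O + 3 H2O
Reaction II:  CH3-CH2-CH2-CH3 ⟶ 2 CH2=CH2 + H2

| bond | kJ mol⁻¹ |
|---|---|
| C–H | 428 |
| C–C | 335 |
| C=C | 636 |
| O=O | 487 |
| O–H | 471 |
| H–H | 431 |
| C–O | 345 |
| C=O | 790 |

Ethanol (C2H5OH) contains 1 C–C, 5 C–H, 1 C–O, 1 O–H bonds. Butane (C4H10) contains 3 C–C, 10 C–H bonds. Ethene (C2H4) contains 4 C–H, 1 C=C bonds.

Reaction I:
  Bonds broken (reactants):
    C–C: 1 × 335 = 335
    C–H: 5 × 428 = 2140
    C–O: 1 × 345 = 345
    O–H: 1 × 471 = 471
    O=O: 3 × 487 = 1461
    Σ(broken) = 4752 kJ
  Bonds formed (products):
    C=O: 4 × 790 = 3160
    O–H: 6 × 471 = 2826
    Σ(formed) = 5986 kJ
  ΔH_I = 4752 − 5986 = −1234 kJ
Reaction II:
  Bonds broken (reactants):
    C–C: 3 × 335 = 1005
    C–H: 10 × 428 = 4280
    Σ(broken) = 5285 kJ
  Bonds formed (products):
    C–H: 8 × 428 = 3424
    C=C: 2 × 636 = 1272
    H–H: 1 × 431 = 431
    Σ(formed) = 5127 kJ
  ΔH_II = 5285 − 5127 = +158 kJ
ΔH_I − ΔH_II = −1392 kJ, so reaction I has the more negative ΔH; |ΔH_I − ΔH_II| = 1392 kJ.

Reaction I, by 1392 kJ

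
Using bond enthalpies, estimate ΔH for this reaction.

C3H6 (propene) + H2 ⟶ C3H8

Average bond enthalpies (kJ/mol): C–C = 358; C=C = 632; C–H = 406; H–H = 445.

Bonds broken (reactants):
  C–C: 1 × 358 = 358
  C–H: 6 × 406 = 2436
  C=C: 1 × 632 = 632
  H–H: 1 × 445 = 445
  Σ(broken) = 3871 kJ
Bonds formed (products):
  C–C: 2 × 358 = 716
  C–H: 8 × 406 = 3248
  Σ(formed) = 3964 kJ
ΔH = Σ(broken) − Σ(formed) = 3871 − 3964 = −93 kJ

ΔH ≈ −93 kJ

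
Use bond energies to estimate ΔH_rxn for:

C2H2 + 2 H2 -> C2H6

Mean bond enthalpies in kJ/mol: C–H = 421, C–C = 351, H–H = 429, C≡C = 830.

ΔH ≈ −347 kJ

Bonds broken (reactants):
  C≡C: 1 × 830 = 830
  C–H: 2 × 421 = 842
  H–H: 2 × 429 = 858
  Σ(broken) = 2530 kJ
Bonds formed (products):
  C–C: 1 × 351 = 351
  C–H: 6 × 421 = 2526
  Σ(formed) = 2877 kJ
ΔH = Σ(broken) − Σ(formed) = 2530 − 2877 = −347 kJ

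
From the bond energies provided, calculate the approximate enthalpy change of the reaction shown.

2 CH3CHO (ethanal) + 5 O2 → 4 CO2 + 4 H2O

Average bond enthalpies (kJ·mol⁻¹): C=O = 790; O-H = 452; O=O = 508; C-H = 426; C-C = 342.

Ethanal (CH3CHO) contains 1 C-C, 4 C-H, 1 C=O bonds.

ΔH ≈ −1724 kJ

Bonds broken (reactants):
  C-C: 2 × 342 = 684
  C-H: 8 × 426 = 3408
  C=O: 2 × 790 = 1580
  O=O: 5 × 508 = 2540
  Σ(broken) = 8212 kJ
Bonds formed (products):
  C=O: 8 × 790 = 6320
  O-H: 8 × 452 = 3616
  Σ(formed) = 9936 kJ
ΔH = Σ(broken) − Σ(formed) = 8212 − 9936 = −1724 kJ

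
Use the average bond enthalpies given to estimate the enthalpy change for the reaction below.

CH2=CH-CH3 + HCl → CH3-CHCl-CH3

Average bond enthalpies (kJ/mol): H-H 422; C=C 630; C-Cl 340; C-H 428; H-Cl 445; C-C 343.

Bonds broken (reactants):
  C-C: 1 × 343 = 343
  C-H: 6 × 428 = 2568
  C=C: 1 × 630 = 630
  H-Cl: 1 × 445 = 445
  Σ(broken) = 3986 kJ
Bonds formed (products):
  C-C: 2 × 343 = 686
  C-Cl: 1 × 340 = 340
  C-H: 7 × 428 = 2996
  Σ(formed) = 4022 kJ
ΔH = Σ(broken) − Σ(formed) = 3986 − 4022 = −36 kJ

ΔH ≈ −36 kJ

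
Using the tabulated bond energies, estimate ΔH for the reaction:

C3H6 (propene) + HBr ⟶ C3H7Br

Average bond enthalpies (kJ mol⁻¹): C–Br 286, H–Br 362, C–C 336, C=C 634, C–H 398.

ΔH ≈ −24 kJ

Bonds broken (reactants):
  C–C: 1 × 336 = 336
  C–H: 6 × 398 = 2388
  C=C: 1 × 634 = 634
  H–Br: 1 × 362 = 362
  Σ(broken) = 3720 kJ
Bonds formed (products):
  C–Br: 1 × 286 = 286
  C–C: 2 × 336 = 672
  C–H: 7 × 398 = 2786
  Σ(formed) = 3744 kJ
ΔH = Σ(broken) − Σ(formed) = 3720 − 3744 = −24 kJ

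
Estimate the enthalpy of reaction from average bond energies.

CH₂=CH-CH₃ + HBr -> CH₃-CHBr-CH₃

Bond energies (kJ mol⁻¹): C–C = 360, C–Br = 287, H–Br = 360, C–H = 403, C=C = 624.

ΔH ≈ −66 kJ

Bonds broken (reactants):
  C–C: 1 × 360 = 360
  C–H: 6 × 403 = 2418
  C=C: 1 × 624 = 624
  H–Br: 1 × 360 = 360
  Σ(broken) = 3762 kJ
Bonds formed (products):
  C–Br: 1 × 287 = 287
  C–C: 2 × 360 = 720
  C–H: 7 × 403 = 2821
  Σ(formed) = 3828 kJ
ΔH = Σ(broken) − Σ(formed) = 3762 − 3828 = −66 kJ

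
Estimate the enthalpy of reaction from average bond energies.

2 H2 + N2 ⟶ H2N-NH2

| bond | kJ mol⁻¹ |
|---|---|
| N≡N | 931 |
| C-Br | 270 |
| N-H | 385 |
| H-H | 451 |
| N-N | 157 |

Bonds broken (reactants):
  H-H: 2 × 451 = 902
  N≡N: 1 × 931 = 931
  Σ(broken) = 1833 kJ
Bonds formed (products):
  N-H: 4 × 385 = 1540
  N-N: 1 × 157 = 157
  Σ(formed) = 1697 kJ
ΔH = Σ(broken) − Σ(formed) = 1833 − 1697 = +136 kJ

ΔH ≈ +136 kJ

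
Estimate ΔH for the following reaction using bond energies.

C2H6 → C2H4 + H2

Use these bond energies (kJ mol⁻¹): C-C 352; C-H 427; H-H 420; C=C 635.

Bonds broken (reactants):
  C-C: 1 × 352 = 352
  C-H: 6 × 427 = 2562
  Σ(broken) = 2914 kJ
Bonds formed (products):
  C-H: 4 × 427 = 1708
  C=C: 1 × 635 = 635
  H-H: 1 × 420 = 420
  Σ(formed) = 2763 kJ
ΔH = Σ(broken) − Σ(formed) = 2914 − 2763 = +151 kJ

ΔH ≈ +151 kJ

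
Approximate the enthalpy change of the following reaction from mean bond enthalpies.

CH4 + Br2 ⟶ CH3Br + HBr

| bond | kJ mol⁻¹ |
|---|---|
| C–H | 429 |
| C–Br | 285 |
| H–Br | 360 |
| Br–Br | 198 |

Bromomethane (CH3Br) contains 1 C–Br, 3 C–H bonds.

ΔH ≈ −18 kJ

Bonds broken (reactants):
  Br–Br: 1 × 198 = 198
  C–H: 4 × 429 = 1716
  Σ(broken) = 1914 kJ
Bonds formed (products):
  C–Br: 1 × 285 = 285
  C–H: 3 × 429 = 1287
  H–Br: 1 × 360 = 360
  Σ(formed) = 1932 kJ
ΔH = Σ(broken) − Σ(formed) = 1914 − 1932 = −18 kJ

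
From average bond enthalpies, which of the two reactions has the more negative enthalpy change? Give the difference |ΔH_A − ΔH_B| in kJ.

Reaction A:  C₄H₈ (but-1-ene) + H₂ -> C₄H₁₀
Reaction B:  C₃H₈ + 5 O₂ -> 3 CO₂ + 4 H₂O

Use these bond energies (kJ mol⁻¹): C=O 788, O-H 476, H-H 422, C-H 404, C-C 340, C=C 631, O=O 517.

Reaction A:
  Bonds broken (reactants):
    C-C: 2 × 340 = 680
    C-H: 8 × 404 = 3232
    C=C: 1 × 631 = 631
    H-H: 1 × 422 = 422
    Σ(broken) = 4965 kJ
  Bonds formed (products):
    C-C: 3 × 340 = 1020
    C-H: 10 × 404 = 4040
    Σ(formed) = 5060 kJ
  ΔH_A = 4965 − 5060 = −95 kJ
Reaction B:
  Bonds broken (reactants):
    C-C: 2 × 340 = 680
    C-H: 8 × 404 = 3232
    O=O: 5 × 517 = 2585
    Σ(broken) = 6497 kJ
  Bonds formed (products):
    C=O: 6 × 788 = 4728
    O-H: 8 × 476 = 3808
    Σ(formed) = 8536 kJ
  ΔH_B = 6497 − 8536 = −2039 kJ
ΔH_A − ΔH_B = +1944 kJ, so reaction B has the more negative ΔH; |ΔH_A − ΔH_B| = 1944 kJ.

Reaction B, by 1944 kJ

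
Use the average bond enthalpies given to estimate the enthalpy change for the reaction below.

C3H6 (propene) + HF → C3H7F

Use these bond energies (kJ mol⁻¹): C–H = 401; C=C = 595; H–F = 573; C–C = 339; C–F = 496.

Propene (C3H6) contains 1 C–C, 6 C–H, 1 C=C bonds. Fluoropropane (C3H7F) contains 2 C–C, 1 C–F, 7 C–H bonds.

ΔH ≈ −68 kJ

Bonds broken (reactants):
  C–C: 1 × 339 = 339
  C–H: 6 × 401 = 2406
  C=C: 1 × 595 = 595
  H–F: 1 × 573 = 573
  Σ(broken) = 3913 kJ
Bonds formed (products):
  C–C: 2 × 339 = 678
  C–F: 1 × 496 = 496
  C–H: 7 × 401 = 2807
  Σ(formed) = 3981 kJ
ΔH = Σ(broken) − Σ(formed) = 3913 − 3981 = −68 kJ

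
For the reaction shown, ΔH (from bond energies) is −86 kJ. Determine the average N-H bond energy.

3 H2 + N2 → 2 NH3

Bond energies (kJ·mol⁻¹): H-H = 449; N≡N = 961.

D(N-H) ≈ 399 kJ/mol

Let D be the N-H bond energy.
Σ(broken) = 3×449 + 1×961 = 2308
Σ(formed) = 6×D = 6D
ΔH = Σ(broken) − Σ(formed) = (2308) − (6D) = +2308 − 6D
Setting this equal to −86 kJ gives 6D = 2394, so D = 399 kJ/mol.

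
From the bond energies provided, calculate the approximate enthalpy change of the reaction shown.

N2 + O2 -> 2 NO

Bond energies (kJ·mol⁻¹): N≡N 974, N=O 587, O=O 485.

Bonds broken (reactants):
  N≡N: 1 × 974 = 974
  O=O: 1 × 485 = 485
  Σ(broken) = 1459 kJ
Bonds formed (products):
  N=O: 2 × 587 = 1174
  Σ(formed) = 1174 kJ
ΔH = Σ(broken) − Σ(formed) = 1459 − 1174 = +285 kJ

ΔH ≈ +285 kJ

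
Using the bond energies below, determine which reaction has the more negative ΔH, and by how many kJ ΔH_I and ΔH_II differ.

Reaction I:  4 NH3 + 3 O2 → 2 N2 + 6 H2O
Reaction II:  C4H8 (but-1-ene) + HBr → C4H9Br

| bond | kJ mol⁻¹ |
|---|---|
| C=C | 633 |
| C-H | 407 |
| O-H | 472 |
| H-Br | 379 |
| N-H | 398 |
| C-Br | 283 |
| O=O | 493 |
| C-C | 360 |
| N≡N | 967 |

Reaction I, by 1305 kJ

Reaction I:
  Bonds broken (reactants):
    N-H: 12 × 398 = 4776
    O=O: 3 × 493 = 1479
    Σ(broken) = 6255 kJ
  Bonds formed (products):
    N≡N: 2 × 967 = 1934
    O-H: 12 × 472 = 5664
    Σ(formed) = 7598 kJ
  ΔH_I = 6255 − 7598 = −1343 kJ
Reaction II:
  Bonds broken (reactants):
    C-C: 2 × 360 = 720
    C-H: 8 × 407 = 3256
    C=C: 1 × 633 = 633
    H-Br: 1 × 379 = 379
    Σ(broken) = 4988 kJ
  Bonds formed (products):
    C-Br: 1 × 283 = 283
    C-C: 3 × 360 = 1080
    C-H: 9 × 407 = 3663
    Σ(formed) = 5026 kJ
  ΔH_II = 4988 − 5026 = −38 kJ
ΔH_I − ΔH_II = −1305 kJ, so reaction I has the more negative ΔH; |ΔH_I − ΔH_II| = 1305 kJ.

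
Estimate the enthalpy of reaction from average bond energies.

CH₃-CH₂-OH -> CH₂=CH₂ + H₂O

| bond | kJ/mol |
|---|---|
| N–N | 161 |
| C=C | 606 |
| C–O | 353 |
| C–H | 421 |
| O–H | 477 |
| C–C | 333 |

ΔH ≈ +24 kJ

Bonds broken (reactants):
  C–C: 1 × 333 = 333
  C–H: 5 × 421 = 2105
  C–O: 1 × 353 = 353
  O–H: 1 × 477 = 477
  Σ(broken) = 3268 kJ
Bonds formed (products):
  C–H: 4 × 421 = 1684
  C=C: 1 × 606 = 606
  O–H: 2 × 477 = 954
  Σ(formed) = 3244 kJ
ΔH = Σ(broken) − Σ(formed) = 3268 − 3244 = +24 kJ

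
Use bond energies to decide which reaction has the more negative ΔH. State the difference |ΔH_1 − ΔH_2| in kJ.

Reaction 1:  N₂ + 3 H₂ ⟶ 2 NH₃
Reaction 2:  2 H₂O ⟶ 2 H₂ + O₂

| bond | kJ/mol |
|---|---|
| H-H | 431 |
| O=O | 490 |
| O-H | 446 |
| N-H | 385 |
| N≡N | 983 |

Reaction 1, by 466 kJ

Reaction 1:
  Bonds broken (reactants):
    H-H: 3 × 431 = 1293
    N≡N: 1 × 983 = 983
    Σ(broken) = 2276 kJ
  Bonds formed (products):
    N-H: 6 × 385 = 2310
    Σ(formed) = 2310 kJ
  ΔH_1 = 2276 − 2310 = −34 kJ
Reaction 2:
  Bonds broken (reactants):
    O-H: 4 × 446 = 1784
    Σ(broken) = 1784 kJ
  Bonds formed (products):
    H-H: 2 × 431 = 862
    O=O: 1 × 490 = 490
    Σ(formed) = 1352 kJ
  ΔH_2 = 1784 − 1352 = +432 kJ
ΔH_1 − ΔH_2 = −466 kJ, so reaction 1 has the more negative ΔH; |ΔH_1 − ΔH_2| = 466 kJ.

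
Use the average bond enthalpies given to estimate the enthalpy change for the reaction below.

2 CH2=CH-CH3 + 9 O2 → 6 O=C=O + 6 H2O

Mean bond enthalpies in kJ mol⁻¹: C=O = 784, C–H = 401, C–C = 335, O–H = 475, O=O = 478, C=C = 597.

ΔH ≈ −4130 kJ

Bonds broken (reactants):
  C–C: 2 × 335 = 670
  C–H: 12 × 401 = 4812
  C=C: 2 × 597 = 1194
  O=O: 9 × 478 = 4302
  Σ(broken) = 10978 kJ
Bonds formed (products):
  C=O: 12 × 784 = 9408
  O–H: 12 × 475 = 5700
  Σ(formed) = 15108 kJ
ΔH = Σ(broken) − Σ(formed) = 10978 − 15108 = −4130 kJ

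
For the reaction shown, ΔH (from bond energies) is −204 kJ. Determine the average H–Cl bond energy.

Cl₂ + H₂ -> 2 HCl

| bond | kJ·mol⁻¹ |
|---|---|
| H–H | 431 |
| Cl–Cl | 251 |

Let D be the H–Cl bond energy.
Σ(broken) = 1×251 + 1×431 = 682
Σ(formed) = 2×D = 2D
ΔH = Σ(broken) − Σ(formed) = (682) − (2D) = +682 − 2D
Setting this equal to −204 kJ gives 2D = 886, so D = 443 kJ/mol.

D(H–Cl) ≈ 443 kJ/mol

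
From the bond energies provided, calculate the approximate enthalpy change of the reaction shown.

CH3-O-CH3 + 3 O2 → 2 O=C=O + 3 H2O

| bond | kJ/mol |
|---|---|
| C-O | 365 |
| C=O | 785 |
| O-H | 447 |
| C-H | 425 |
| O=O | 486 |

Bonds broken (reactants):
  C-H: 6 × 425 = 2550
  C-O: 2 × 365 = 730
  O=O: 3 × 486 = 1458
  Σ(broken) = 4738 kJ
Bonds formed (products):
  C=O: 4 × 785 = 3140
  O-H: 6 × 447 = 2682
  Σ(formed) = 5822 kJ
ΔH = Σ(broken) − Σ(formed) = 4738 − 5822 = −1084 kJ

ΔH ≈ −1084 kJ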